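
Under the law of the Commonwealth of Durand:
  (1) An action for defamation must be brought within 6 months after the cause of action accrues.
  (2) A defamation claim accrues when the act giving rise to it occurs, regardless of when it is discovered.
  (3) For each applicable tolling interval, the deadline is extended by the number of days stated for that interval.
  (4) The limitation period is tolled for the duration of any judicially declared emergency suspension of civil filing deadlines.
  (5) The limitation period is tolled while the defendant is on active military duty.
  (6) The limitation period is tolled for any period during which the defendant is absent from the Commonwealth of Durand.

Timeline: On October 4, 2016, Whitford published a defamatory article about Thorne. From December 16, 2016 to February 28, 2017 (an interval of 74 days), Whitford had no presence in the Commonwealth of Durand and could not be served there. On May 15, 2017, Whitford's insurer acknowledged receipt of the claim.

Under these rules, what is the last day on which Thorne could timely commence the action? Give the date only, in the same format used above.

The limitation period began to run on October 4, 2016.
Adding the 6 months base period to October 4, 2016 gives a deadline of April 4, 2017, before any tolling.
The defendant's absence from the jurisdiction from December 16, 2016 to February 28, 2017 tolled the period for 74 days, extending the deadline to June 17, 2017.
The other events in the timeline have no effect on the limitation period under the stated rules.

June 17, 2017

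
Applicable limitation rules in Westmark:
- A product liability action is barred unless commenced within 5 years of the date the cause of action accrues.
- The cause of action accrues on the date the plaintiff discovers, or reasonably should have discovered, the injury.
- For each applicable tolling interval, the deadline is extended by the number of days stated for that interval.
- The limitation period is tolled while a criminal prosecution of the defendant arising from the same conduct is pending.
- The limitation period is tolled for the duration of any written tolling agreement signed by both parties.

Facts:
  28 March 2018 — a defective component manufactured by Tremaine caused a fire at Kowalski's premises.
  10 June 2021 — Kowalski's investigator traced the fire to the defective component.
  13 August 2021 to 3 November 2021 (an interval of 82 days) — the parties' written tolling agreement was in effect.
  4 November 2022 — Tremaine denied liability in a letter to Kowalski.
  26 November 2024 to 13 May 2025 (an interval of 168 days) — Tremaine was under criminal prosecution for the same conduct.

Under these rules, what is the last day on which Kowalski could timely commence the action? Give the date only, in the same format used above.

Under the discovery rule, the claim accrued on 10 June 2021, when Kowalski discovered the injury — not on the 28 March 2018 date of the underlying act.
Adding the 5 years base period to 10 June 2021 gives a deadline of 10 June 2026, before any tolling.
The written tolling agreement from 13 August 2021 to 3 November 2021 tolled the period for 82 days, extending the deadline to 31 August 2026.
The period was tolled for 168 days by the pending criminal prosecution (26 November 2024 to 13 May 2025), pushing the deadline to 15 February 2027.
None of the other events listed affects the running of the period under the stated rules.

15 February 2027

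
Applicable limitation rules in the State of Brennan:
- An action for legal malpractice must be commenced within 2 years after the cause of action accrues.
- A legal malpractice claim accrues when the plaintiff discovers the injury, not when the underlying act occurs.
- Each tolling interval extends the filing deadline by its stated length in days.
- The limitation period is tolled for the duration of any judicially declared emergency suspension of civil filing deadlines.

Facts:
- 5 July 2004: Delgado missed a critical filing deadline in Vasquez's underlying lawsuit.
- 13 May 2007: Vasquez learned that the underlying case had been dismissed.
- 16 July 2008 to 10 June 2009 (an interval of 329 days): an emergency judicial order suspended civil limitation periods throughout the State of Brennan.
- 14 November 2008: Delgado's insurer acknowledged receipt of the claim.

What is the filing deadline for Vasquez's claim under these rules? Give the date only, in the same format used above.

The claim did not accrue until Vasquez discovered the injury on 13 May 2007; the 5 July 2004 act date does not start the clock under the stated rule.
2 years from 13 May 2007 is 13 May 2009.
The emergency suspension of filing deadlines from 16 July 2008 to 10 June 2009 tolled the period for 329 days, extending the deadline to 7 April 2010.
None of the other events listed affects the running of the period under the stated rules.

7 April 2010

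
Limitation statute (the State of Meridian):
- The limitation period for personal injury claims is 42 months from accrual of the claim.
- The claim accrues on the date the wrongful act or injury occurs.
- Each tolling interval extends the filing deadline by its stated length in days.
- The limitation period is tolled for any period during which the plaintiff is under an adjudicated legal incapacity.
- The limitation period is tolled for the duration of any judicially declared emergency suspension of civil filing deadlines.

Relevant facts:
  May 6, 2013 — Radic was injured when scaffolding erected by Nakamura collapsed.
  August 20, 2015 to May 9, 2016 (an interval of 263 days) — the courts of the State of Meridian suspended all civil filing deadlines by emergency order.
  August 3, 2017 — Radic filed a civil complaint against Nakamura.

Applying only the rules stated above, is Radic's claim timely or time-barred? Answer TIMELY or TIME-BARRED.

TIME-BARRED

The limitation period began to run on May 6, 2013.
The untolled deadline — 42 months after May 6, 2013 — is November 6, 2016.
The emergency suspension of filing deadlines from August 20, 2015 to May 9, 2016 tolled the period for 263 days, extending the deadline to July 27, 2017.
The August 3, 2017 filing falls after the July 27, 2017 deadline; the claim is time-barred.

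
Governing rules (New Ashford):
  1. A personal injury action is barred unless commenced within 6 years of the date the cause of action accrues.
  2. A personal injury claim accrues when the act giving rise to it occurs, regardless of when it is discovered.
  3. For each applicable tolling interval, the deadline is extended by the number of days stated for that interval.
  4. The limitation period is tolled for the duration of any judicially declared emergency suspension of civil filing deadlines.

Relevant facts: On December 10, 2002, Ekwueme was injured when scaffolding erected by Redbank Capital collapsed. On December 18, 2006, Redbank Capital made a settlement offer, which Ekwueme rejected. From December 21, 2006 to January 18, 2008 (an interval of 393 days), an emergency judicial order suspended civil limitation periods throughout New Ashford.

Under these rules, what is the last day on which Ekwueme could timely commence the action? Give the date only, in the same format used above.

January 7, 2010

The cause of action accrued on December 10, 2002, the date of the act.
6 years from December 10, 2002 is December 10, 2008.
The emergency suspension of filing deadlines from December 21, 2006 to January 18, 2008 tolled the period for 393 days, extending the deadline to January 7, 2010.
None of the other events listed affects the running of the period under the stated rules.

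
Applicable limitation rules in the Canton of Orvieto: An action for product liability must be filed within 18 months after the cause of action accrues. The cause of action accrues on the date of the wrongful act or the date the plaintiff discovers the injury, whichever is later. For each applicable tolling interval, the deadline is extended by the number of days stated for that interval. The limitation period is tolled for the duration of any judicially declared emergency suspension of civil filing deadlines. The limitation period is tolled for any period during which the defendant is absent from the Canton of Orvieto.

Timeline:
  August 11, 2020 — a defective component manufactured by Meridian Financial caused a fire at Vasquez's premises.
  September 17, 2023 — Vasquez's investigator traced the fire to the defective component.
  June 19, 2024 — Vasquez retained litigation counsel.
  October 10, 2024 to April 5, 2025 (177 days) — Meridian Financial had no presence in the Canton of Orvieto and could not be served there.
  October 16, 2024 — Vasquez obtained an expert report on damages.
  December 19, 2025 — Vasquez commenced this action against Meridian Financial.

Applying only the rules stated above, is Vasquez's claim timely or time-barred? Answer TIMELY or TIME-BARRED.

TIME-BARRED

The claim accrued on September 17, 2023 — the later of the August 11, 2020 act and the September 17, 2023 discovery.
18 months from September 17, 2023 is March 17, 2025.
The defendant's absence from the jurisdiction from October 10, 2024 to April 5, 2025 tolled the period for 177 days, extending the deadline to September 10, 2025.
The other events in the timeline have no effect on the limitation period under the stated rules.
Filing on December 19, 2025 missed the September 10, 2025 deadline — the action is time-barred.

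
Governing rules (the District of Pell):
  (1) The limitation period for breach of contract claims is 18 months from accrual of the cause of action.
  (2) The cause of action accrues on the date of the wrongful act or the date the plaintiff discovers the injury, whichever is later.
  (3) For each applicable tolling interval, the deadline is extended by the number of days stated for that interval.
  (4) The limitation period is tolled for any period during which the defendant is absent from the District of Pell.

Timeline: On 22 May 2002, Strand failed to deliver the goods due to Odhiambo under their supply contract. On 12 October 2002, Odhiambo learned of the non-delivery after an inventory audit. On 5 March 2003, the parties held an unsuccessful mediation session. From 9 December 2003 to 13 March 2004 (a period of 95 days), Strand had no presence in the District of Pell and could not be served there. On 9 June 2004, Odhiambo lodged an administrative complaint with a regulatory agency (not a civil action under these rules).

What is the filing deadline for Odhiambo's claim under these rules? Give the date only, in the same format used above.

Because discovery on 12 October 2002 post-dates the 22 May 2002 act, accrual under the later-of rule falls on 12 October 2002.
18 months from 12 October 2002 is 12 April 2004.
The defendant's absence from the jurisdiction from 9 December 2003 to 13 March 2004 tolled the period for 95 days, extending the deadline to 16 July 2004.
None of the other events listed affects the running of the period under the stated rules.

16 July 2004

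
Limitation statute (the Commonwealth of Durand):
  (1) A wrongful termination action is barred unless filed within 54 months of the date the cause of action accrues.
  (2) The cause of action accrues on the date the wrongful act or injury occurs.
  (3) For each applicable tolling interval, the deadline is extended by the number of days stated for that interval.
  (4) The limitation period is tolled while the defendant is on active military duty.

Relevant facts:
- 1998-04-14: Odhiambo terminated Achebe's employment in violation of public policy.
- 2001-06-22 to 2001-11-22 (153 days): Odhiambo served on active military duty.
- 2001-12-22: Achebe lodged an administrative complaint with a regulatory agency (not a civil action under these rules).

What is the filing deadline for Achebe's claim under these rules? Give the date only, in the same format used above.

2003-03-16

The limitation period began to run on 1998-04-14.
54 months from 1998-04-14 is 2002-10-14.
Because the defendant's active military service ran from 2001-06-22 to 2001-11-22, the deadline is extended by 153 days to 2003-03-16.
Nothing else in the chronology tolls or restarts the period.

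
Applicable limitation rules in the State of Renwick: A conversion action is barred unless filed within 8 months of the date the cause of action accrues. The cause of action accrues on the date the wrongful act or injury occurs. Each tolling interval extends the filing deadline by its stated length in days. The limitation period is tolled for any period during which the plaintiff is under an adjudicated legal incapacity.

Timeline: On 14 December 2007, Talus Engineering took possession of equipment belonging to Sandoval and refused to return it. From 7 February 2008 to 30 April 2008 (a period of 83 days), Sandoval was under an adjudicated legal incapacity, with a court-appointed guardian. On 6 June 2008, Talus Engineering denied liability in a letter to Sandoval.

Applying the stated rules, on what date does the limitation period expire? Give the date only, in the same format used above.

5 November 2008

The limitation period began to run on 14 December 2007.
The untolled deadline — 8 months after 14 December 2007 — is 14 August 2008.
The period was tolled for 83 days by the plaintiff's legal incapacity (7 February 2008 to 30 April 2008), pushing the deadline to 5 November 2008.
Nothing else in the chronology tolls or restarts the period.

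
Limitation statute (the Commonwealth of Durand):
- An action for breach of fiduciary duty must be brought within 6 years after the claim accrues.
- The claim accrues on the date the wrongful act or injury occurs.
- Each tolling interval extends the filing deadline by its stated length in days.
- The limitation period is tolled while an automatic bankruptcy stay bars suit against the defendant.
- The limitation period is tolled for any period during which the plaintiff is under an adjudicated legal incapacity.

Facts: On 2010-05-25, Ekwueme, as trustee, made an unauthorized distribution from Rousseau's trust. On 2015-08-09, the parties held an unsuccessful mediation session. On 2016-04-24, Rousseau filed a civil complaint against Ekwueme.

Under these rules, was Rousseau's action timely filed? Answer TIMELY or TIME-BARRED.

The claim accrued on 2010-05-25, the date of the act.
Adding the 6 years base period to 2010-05-25 gives a deadline of 2016-05-25, before any tolling.
The other events in the timeline have no effect on the limitation period under the stated rules.
The 2016-04-24 filing precedes the 2016-05-25 deadline; the claim is timely.

TIMELY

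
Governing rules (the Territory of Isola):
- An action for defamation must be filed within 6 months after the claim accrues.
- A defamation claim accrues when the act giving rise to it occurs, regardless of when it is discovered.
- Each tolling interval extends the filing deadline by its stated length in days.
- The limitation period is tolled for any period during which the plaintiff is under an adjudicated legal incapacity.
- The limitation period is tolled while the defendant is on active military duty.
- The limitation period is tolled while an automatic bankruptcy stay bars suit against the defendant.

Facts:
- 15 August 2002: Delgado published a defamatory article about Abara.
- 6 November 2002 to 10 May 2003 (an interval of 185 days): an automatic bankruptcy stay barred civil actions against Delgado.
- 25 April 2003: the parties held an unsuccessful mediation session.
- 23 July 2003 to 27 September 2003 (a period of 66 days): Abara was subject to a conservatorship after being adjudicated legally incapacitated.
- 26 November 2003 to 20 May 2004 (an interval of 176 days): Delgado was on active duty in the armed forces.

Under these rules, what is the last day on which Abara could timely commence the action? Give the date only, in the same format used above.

24 October 2003

The limitation period began to run on 15 August 2002.
The untolled deadline — 6 months after 15 August 2002 — is 15 February 2003.
The automatic bankruptcy stay from 6 November 2002 to 10 May 2003 tolled the period for 185 days, extending the deadline to 19 August 2003.
The period was tolled for 66 days by the plaintiff's legal incapacity (23 July 2003 to 27 September 2003), pushing the deadline to 24 October 2003.
The defendant's active military service from 26 November 2003 to 20 May 2004 began after the period had already run on 24 October 2003, so it has no tolling effect.
Nothing else in the chronology tolls or restarts the period.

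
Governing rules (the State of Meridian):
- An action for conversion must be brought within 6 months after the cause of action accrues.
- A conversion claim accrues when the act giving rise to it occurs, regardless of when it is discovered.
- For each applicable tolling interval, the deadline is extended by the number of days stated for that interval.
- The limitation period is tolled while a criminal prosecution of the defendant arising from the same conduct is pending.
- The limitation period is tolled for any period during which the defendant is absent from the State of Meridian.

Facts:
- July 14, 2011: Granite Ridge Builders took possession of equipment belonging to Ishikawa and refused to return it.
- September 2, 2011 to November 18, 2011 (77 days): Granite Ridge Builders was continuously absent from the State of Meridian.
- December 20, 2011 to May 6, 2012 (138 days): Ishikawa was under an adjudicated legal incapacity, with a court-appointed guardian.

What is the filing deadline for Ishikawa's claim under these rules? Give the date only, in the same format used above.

The claim accrued on July 14, 2011, when the wrongful act occurred.
6 months from July 14, 2011 is January 14, 2012.
Because the defendant's absence from the jurisdiction ran from September 2, 2011 to November 18, 2011, the deadline is extended by 77 days to March 31, 2012.
Although the plaintiff's incapacity ran from December 20, 2011 to May 6, 2012, the stated rules do not make that a tolling event, so it is disregarded.

March 31, 2012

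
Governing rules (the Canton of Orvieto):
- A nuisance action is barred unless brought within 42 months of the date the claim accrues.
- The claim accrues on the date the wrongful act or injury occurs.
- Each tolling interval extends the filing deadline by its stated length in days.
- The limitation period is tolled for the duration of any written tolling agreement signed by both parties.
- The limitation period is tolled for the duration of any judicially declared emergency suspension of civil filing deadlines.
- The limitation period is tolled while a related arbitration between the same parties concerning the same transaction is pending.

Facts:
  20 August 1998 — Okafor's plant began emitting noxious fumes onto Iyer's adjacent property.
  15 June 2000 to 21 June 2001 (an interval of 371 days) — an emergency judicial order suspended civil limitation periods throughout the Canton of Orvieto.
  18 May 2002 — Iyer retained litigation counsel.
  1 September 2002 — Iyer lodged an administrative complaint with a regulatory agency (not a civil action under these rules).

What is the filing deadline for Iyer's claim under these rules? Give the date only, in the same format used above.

The limitation period began to run on 20 August 1998.
Adding the 42 months base period to 20 August 1998 gives a deadline of 20 February 2002, before any tolling.
Because the emergency suspension of filing deadlines ran from 15 June 2000 to 21 June 2001, the deadline is extended by 371 days to 26 February 2003.
The other events in the timeline have no effect on the limitation period under the stated rules.

26 February 2003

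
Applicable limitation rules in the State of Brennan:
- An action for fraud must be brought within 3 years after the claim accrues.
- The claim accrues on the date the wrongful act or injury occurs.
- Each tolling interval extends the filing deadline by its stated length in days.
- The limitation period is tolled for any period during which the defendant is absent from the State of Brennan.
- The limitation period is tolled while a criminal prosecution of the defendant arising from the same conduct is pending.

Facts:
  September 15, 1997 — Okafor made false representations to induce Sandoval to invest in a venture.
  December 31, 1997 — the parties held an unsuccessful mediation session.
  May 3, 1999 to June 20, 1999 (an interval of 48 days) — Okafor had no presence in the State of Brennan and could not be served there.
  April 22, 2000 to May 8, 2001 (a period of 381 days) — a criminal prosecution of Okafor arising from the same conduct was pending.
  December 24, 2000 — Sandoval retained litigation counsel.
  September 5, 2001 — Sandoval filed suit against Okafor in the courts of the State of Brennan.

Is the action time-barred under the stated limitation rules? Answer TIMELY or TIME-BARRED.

TIMELY

The claim accrued on September 15, 1997, when the wrongful act occurred.
The untolled deadline — 3 years after September 15, 1997 — is September 15, 2000.
The defendant's absence from the jurisdiction from May 3, 1999 to June 20, 1999 tolled the period for 48 days, extending the deadline to November 2, 2000.
The period was tolled for 381 days by the pending criminal prosecution (April 22, 2000 to May 8, 2001), pushing the deadline to November 18, 2001.
The other events in the timeline have no effect on the limitation period under the stated rules.
The September 5, 2001 filing precedes the November 18, 2001 deadline; the claim is timely.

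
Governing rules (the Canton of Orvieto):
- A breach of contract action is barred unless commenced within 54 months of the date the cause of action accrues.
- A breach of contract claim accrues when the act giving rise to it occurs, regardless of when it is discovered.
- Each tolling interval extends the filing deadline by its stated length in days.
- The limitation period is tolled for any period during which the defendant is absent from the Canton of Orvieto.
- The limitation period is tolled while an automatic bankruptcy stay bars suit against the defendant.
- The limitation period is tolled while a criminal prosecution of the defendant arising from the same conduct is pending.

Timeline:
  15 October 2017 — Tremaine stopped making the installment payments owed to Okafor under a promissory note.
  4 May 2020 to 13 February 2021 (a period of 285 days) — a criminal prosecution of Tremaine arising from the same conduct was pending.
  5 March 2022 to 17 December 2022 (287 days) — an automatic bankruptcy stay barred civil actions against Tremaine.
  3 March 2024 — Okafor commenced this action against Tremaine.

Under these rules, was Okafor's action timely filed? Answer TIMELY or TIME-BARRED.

The claim accrued on 15 October 2017, when the wrongful act occurred.
Adding the 54 months base period to 15 October 2017 gives a deadline of 15 April 2022, before any tolling.
The pending criminal prosecution from 4 May 2020 to 13 February 2021 tolled the period for 285 days, extending the deadline to 25 January 2023.
The period was tolled for 287 days by the automatic bankruptcy stay (5 March 2022 to 17 December 2022), pushing the deadline to 8 November 2023.
Filing on 3 March 2024 missed the 8 November 2023 deadline — the action is time-barred.

TIME-BARRED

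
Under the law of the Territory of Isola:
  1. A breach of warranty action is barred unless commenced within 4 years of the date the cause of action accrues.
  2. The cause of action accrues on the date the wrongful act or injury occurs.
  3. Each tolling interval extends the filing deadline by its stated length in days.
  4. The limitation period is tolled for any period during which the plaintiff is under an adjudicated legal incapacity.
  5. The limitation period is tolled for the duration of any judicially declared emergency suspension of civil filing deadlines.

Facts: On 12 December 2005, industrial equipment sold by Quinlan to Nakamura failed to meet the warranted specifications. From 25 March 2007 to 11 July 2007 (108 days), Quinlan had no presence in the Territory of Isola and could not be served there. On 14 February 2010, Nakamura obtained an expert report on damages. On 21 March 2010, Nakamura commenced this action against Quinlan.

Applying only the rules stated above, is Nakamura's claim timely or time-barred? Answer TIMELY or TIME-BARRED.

TIME-BARRED

The claim accrued on 12 December 2005, when the wrongful act occurred.
The untolled deadline — 4 years after 12 December 2005 — is 12 December 2009.
Although the defendant's absence ran from 25 March 2007 to 11 July 2007, the stated rules do not make that a tolling event, so it is disregarded.
The other events in the timeline have no effect on the limitation period under the stated rules.
Nakamura filed on 21 March 2010, after the 12 December 2009 deadline, so the action is time-barred.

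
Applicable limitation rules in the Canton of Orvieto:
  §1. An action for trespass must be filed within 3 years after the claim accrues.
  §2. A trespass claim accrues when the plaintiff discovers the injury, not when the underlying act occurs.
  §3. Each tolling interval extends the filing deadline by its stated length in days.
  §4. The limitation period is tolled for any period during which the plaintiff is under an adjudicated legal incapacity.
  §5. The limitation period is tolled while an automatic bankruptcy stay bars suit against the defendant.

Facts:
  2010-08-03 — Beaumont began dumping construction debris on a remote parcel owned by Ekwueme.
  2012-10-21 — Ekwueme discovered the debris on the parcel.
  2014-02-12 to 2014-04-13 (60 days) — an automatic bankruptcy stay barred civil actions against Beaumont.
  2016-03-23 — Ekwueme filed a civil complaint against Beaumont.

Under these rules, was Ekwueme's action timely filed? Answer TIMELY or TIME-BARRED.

TIME-BARRED

Under the discovery rule, the claim accrued on 2012-10-21, when Ekwueme discovered the injury — not on the 2010-08-03 date of the underlying act.
The untolled deadline — 3 years after 2012-10-21 — is 2015-10-21.
Because the automatic bankruptcy stay ran from 2014-02-12 to 2014-04-13, the deadline is extended by 60 days to 2015-12-20.
Ekwueme filed on 2016-03-23, after the 2015-12-20 deadline, so the action is time-barred.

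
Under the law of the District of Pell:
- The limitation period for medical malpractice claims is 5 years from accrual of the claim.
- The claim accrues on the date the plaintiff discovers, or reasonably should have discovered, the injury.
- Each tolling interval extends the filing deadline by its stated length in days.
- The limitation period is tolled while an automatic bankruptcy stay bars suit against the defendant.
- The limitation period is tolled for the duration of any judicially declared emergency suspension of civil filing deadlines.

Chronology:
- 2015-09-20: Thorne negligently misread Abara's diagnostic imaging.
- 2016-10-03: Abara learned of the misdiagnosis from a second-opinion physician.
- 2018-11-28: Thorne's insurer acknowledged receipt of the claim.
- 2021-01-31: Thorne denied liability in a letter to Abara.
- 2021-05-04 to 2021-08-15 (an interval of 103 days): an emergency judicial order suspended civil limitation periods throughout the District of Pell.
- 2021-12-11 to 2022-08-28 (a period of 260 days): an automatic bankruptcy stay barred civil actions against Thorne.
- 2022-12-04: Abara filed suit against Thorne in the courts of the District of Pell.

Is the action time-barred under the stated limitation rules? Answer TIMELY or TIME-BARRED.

The claim did not accrue until Abara discovered the injury on 2016-10-03; the 2015-09-20 act date does not start the clock under the stated rule.
5 years from 2016-10-03 is 2021-10-03.
Because the emergency suspension of filing deadlines ran from 2021-05-04 to 2021-08-15, the deadline is extended by 103 days to 2022-01-14.
The automatic bankruptcy stay from 2021-12-11 to 2022-08-28 tolled the period for 260 days, extending the deadline to 2022-10-01.
None of the other events listed affects the running of the period under the stated rules.
Abara filed on 2022-12-04, after the 2022-10-01 deadline, so the action is time-barred.

TIME-BARRED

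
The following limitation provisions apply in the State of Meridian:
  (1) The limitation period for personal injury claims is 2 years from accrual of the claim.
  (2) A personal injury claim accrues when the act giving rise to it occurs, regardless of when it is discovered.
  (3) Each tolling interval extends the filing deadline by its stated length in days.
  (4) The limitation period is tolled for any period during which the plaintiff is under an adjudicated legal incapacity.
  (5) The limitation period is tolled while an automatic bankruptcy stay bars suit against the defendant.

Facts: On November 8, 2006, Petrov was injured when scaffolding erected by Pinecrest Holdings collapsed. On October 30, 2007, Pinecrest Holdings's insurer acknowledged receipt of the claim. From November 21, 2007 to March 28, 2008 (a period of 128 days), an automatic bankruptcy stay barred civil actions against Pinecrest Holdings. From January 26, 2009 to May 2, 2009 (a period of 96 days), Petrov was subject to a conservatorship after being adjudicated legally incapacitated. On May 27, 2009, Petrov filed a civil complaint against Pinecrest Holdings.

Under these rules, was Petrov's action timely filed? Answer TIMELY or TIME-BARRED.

The claim accrued on November 8, 2006, when the wrongful act occurred.
The untolled deadline — 2 years after November 8, 2006 — is November 8, 2008.
The automatic bankruptcy stay from November 21, 2007 to March 28, 2008 tolled the period for 128 days, extending the deadline to March 16, 2009.
The plaintiff's legal incapacity from January 26, 2009 to May 2, 2009 tolled the period for 96 days, extending the deadline to June 20, 2009.
None of the other events listed affects the running of the period under the stated rules.
Filing on May 27, 2009 beat the June 20, 2009 deadline — the action is timely.

TIMELY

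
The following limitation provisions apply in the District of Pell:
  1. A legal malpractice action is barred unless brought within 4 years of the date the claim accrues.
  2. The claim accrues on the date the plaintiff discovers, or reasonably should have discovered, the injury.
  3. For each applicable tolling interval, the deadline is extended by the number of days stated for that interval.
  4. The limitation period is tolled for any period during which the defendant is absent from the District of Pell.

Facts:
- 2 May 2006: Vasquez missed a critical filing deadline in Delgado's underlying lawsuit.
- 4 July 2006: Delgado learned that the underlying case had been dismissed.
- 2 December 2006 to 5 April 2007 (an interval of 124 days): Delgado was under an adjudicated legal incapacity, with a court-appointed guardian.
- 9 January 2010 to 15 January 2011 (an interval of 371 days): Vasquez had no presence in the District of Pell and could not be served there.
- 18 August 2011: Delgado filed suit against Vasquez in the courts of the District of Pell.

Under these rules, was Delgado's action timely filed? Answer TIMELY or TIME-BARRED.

Under the discovery rule, the claim accrued on 4 July 2006, when Delgado discovered the injury — not on the 2 May 2006 date of the underlying act.
Adding the 4 years base period to 4 July 2006 gives a deadline of 4 July 2010, before any tolling.
The defendant's absence from the jurisdiction from 9 January 2010 to 15 January 2011 tolled the period for 371 days, extending the deadline to 10 July 2011.
No stated provision tolls the period for the plaintiff's incapacity, so the interval from 2 December 2006 to 5 April 2007 has no effect on the deadline.
Filing on 18 August 2011 missed the 10 July 2011 deadline — the action is time-barred.

TIME-BARRED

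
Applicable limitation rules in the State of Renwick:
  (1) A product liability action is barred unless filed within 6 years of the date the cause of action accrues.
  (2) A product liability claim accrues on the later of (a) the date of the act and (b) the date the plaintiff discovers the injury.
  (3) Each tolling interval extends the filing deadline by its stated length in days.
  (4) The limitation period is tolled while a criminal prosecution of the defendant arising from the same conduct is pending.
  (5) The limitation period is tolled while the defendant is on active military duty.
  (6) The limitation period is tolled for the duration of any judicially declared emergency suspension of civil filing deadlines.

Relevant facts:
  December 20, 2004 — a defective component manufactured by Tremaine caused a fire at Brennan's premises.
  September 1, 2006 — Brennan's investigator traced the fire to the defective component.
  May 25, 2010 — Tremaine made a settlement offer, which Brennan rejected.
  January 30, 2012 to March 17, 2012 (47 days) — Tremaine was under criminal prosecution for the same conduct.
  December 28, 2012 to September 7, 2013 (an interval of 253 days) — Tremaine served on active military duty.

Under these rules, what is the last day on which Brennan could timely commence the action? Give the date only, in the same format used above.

October 18, 2012

Taking the later of the act (December 20, 2004) and discovery (September 1, 2006), the claim accrued on September 1, 2006.
Adding the 6 years base period to September 1, 2006 gives a deadline of September 1, 2012, before any tolling.
The pending criminal prosecution from January 30, 2012 to March 17, 2012 tolled the period for 47 days, extending the deadline to October 18, 2012.
The defendant's active military service from December 28, 2012 to September 7, 2013 began after the period had already run on October 18, 2012, so it has no tolling effect.
The other events in the timeline have no effect on the limitation period under the stated rules.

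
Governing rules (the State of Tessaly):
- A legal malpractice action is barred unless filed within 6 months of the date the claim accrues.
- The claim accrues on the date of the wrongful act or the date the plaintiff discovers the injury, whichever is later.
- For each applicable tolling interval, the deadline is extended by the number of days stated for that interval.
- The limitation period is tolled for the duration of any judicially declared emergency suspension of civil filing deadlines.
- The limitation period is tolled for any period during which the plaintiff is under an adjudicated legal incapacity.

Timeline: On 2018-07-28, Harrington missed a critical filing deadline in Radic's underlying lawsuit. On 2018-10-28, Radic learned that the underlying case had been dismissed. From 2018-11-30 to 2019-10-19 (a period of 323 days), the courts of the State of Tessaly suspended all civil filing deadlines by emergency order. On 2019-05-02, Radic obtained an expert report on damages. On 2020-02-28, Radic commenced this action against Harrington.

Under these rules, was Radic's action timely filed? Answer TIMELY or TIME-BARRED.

Taking the later of the act (2018-07-28) and discovery (2018-10-28), the claim accrued on 2018-10-28.
6 months from 2018-10-28 is 2019-04-28.
Because the emergency suspension of filing deadlines ran from 2018-11-30 to 2019-10-19, the deadline is extended by 323 days to 2020-03-16.
Nothing else in the chronology tolls or restarts the period.
Radic filed on 2020-02-28, before the 2020-03-16 deadline, so the action is timely.

TIMELY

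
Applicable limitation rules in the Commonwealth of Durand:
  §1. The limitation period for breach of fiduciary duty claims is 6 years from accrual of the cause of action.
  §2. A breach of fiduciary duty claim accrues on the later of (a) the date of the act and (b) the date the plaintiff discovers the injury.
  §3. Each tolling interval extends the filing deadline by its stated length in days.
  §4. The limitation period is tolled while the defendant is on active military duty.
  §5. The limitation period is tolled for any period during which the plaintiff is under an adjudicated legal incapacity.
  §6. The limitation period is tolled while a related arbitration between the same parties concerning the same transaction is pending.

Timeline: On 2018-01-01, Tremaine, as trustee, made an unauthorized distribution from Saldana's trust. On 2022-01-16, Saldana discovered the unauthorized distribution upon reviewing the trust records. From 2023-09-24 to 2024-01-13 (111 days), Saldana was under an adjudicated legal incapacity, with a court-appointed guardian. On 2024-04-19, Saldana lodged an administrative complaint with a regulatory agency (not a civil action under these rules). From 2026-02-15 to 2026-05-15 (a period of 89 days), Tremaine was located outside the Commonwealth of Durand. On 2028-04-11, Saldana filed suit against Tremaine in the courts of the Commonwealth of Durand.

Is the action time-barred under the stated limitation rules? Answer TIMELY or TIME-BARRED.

The claim accrued on 2022-01-16 — the later of the 2018-01-01 act and the 2022-01-16 discovery.
The untolled deadline — 6 years after 2022-01-16 — is 2028-01-16.
The period was tolled for 111 days by the plaintiff's legal incapacity (2023-09-24 to 2024-01-13), pushing the deadline to 2028-05-06.
No stated provision tolls the period for the defendant's absence, so the interval from 2026-02-15 to 2026-05-15 has no effect on the deadline.
The other events in the timeline have no effect on the limitation period under the stated rules.
Filing on 2028-04-11 beat the 2028-05-06 deadline — the action is timely.

TIMELY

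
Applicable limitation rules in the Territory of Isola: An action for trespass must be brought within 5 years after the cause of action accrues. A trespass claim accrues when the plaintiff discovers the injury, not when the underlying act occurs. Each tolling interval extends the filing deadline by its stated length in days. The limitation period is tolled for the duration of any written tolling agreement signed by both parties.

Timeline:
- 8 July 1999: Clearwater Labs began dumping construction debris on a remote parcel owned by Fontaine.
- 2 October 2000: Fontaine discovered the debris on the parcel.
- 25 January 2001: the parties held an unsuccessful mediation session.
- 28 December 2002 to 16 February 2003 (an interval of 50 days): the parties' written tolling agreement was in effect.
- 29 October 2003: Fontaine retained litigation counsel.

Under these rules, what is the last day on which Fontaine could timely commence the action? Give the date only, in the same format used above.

21 November 2005

Accrual is tied to discovery, so the period began on 2 October 2000 rather than on 8 July 1999 when the act occurred.
The untolled deadline — 5 years after 2 October 2000 — is 2 October 2005.
The written tolling agreement from 28 December 2002 to 16 February 2003 tolled the period for 50 days, extending the deadline to 21 November 2005.
Nothing else in the chronology tolls or restarts the period.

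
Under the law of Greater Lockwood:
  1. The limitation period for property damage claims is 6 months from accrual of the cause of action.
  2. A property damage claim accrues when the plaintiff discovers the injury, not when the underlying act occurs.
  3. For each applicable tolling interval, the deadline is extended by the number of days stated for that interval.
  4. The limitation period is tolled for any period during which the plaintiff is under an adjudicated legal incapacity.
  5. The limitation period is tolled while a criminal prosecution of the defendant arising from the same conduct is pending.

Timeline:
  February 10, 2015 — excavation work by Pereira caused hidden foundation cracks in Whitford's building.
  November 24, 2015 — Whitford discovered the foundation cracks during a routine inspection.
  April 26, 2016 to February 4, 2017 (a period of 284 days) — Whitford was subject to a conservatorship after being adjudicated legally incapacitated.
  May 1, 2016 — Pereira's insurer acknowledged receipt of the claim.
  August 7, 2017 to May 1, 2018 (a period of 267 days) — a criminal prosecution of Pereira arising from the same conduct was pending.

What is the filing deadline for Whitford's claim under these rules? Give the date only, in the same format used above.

Under the discovery rule, the claim accrued on November 24, 2015, when Whitford discovered the injury — not on the February 10, 2015 date of the underlying act.
The untolled deadline — 6 months after November 24, 2015 — is May 24, 2016.
The plaintiff's legal incapacity from April 26, 2016 to February 4, 2017 tolled the period for 284 days, extending the deadline to March 4, 2017.
The pending criminal prosecution from August 7, 2017 to May 1, 2018 began after the period had already run on March 4, 2017, so it has no tolling effect.
Nothing else in the chronology tolls or restarts the period.

March 4, 2017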